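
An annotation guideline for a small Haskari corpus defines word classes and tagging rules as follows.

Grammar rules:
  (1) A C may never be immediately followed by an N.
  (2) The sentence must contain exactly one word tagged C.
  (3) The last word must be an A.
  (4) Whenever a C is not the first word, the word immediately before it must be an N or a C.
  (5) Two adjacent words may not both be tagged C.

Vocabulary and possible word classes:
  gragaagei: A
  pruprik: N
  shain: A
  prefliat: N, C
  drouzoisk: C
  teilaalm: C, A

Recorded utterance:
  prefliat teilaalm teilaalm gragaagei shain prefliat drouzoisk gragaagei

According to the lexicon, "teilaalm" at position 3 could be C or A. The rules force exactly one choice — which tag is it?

A

Candidates per position — 1:prefliat {N,C}; 2:teilaalm {C,A}; 3:teilaalm {C,A}; 4:gragaagei {A}; 5:shain {A}; 6:prefliat {N,C}; 7:drouzoisk {C}; 8:gragaagei {A}.
Position 1: C is ruled out by rule 2; that leaves N.
Position 2: C is ruled out by rule 2; that leaves A.
Position 3: C is ruled out by rule 2; that leaves A.
Position 6: C is ruled out by rule 2; that leaves N.
The only consistent sequence is: N A A A A N C A.
Check: rule 1 ✓; rule 2 ✓; rule 3 ✓; rule 4 ✓; rule 5 ✓.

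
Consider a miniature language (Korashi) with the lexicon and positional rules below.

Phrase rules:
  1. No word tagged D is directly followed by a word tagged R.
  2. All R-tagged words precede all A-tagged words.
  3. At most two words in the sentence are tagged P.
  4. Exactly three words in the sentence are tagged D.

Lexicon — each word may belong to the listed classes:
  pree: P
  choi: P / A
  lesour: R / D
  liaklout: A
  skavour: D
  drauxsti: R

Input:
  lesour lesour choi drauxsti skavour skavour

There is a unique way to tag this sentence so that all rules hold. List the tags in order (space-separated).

R D P R D D

Candidates per position — 1:lesour {R,D}; 2:lesour {R,D}; 3:choi {P,A}; 4:drauxsti {R}; 5:skavour {D}; 6:skavour {D}.
Position 3: tagging it A would leave rule 2 unsatisfiable, so it must be P.
The remaining ambiguous positions (1, 2) are resolved jointly — only one combination satisfies every rule.
So the tagging must be: R D P R D D.
Rule-by-rule: rule 1 ok; rule 2 ok; rule 3 ok; rule 4 ok.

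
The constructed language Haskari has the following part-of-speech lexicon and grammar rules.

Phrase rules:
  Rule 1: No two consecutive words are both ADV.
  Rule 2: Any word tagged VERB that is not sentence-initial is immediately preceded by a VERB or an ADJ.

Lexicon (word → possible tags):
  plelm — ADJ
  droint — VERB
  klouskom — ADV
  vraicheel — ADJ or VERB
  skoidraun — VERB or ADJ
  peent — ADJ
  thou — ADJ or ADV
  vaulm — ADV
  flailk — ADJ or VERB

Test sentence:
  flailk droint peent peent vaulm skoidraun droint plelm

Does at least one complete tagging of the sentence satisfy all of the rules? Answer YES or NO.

YES

Candidates per position — 1:flailk {ADJ,VERB}; 2:droint {VERB}; 3:peent {ADJ}; 4:peent {ADJ}; 5:vaulm {ADV}; 6:skoidraun {VERB,ADJ}; 7:droint {VERB}; 8:plelm {ADJ}.
One satisfying assignment: ADJ VERB ADJ ADJ ADV ADJ VERB ADJ.
Verifying each rule — rule 1 ✓; rule 2 ✓.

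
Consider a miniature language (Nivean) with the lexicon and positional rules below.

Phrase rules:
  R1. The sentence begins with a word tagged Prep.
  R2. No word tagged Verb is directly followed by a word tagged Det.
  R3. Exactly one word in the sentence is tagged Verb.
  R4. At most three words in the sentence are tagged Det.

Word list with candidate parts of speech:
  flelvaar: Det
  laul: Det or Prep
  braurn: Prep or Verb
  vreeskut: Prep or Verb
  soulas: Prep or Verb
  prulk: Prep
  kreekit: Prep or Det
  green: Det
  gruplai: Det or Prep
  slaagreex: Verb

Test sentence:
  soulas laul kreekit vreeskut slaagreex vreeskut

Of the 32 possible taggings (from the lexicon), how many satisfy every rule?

Candidates per position — 1:soulas {Prep,Verb}; 2:laul {Det,Prep}; 3:kreekit {Prep,Det}; 4:vreeskut {Prep,Verb}; 5:slaagreex {Verb}; 6:vreeskut {Prep,Verb}.
There are 32 candidate sequences in total.
The sequences that satisfy every rule: Prep Det Prep Prep Verb Prep; Prep Det Det Prep Verb Prep; Prep Prep Prep Prep Verb Prep; Prep Prep Det Prep Verb Prep.
Count = 4.

4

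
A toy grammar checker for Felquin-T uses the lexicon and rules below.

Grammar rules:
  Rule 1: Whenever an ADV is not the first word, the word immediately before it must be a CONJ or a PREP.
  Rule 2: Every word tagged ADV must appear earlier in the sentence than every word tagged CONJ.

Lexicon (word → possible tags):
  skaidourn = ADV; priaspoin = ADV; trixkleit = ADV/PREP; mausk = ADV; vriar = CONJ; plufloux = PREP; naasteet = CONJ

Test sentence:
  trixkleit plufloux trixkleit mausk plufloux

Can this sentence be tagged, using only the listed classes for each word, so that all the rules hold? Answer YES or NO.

YES

Candidates per position — 1:trixkleit {ADV,PREP}; 2:plufloux {PREP}; 3:trixkleit {ADV,PREP}; 4:mausk {ADV}; 5:plufloux {PREP}.
One satisfying assignment: ADV PREP PREP ADV PREP.
Rule-by-rule: rule 1 satisfied; rule 2 satisfied.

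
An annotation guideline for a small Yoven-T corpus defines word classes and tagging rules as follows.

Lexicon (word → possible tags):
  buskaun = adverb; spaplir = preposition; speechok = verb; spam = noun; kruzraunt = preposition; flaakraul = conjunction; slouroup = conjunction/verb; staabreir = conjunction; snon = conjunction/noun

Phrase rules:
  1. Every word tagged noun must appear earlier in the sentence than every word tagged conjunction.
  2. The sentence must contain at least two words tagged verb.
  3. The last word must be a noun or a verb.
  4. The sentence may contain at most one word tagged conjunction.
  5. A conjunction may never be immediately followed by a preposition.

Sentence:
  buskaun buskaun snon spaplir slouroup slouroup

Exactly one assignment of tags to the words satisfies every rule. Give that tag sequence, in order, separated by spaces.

adverb adverb noun preposition verb verb

Candidates per position — 1:buskaun {adverb}; 2:buskaun {adverb}; 3:snon {conjunction,noun}; 4:spaplir {preposition}; 5:slouroup {conjunction,verb}; 6:slouroup {conjunction,verb}.
Word 3 cannot be conjunction — rule 5 would then fail for every completion. It is noun.
Word 5 cannot be conjunction — rule 2 would then fail for every completion. It is verb.
Word 6 cannot be conjunction — rule 2 would then fail for every completion. It is verb.
That leaves exactly one tagging: adverb adverb noun preposition verb verb.
Check: rule 1 satisfied; rule 2 satisfied; rule 3 satisfied; rule 4 satisfied; rule 5 satisfied.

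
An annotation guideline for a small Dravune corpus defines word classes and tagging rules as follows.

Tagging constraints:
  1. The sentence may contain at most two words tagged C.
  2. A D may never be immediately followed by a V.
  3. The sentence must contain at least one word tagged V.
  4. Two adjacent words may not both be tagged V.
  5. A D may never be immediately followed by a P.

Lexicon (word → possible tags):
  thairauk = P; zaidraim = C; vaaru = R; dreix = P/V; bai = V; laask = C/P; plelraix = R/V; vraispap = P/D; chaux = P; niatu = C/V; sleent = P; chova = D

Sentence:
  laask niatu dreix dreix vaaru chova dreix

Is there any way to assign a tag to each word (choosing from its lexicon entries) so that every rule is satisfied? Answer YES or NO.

NO

Candidates per position — 1:laask {C,P}; 2:niatu {C,V}; 3:dreix {P,V}; 4:dreix {P,V}; 5:vaaru {R}; 6:chova {D}; 7:dreix {P,V}.
Every candidate sequence violates at least one rule; no consistent tagging exists.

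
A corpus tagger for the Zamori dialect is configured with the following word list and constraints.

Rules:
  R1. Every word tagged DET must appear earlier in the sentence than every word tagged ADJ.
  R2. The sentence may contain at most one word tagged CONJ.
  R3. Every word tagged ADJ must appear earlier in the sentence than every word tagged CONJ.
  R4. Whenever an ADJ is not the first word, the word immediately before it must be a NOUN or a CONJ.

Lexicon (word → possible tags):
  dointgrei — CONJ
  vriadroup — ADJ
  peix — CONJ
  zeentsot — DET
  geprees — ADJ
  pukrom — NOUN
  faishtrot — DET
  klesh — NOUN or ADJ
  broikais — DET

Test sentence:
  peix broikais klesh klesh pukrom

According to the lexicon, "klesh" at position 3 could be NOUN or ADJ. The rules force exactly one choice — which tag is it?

NOUN

Candidates per position — 1:peix {CONJ}; 2:broikais {DET}; 3:klesh {NOUN,ADJ}; 4:klesh {NOUN,ADJ}; 5:pukrom {NOUN}.
Word 3 cannot be ADJ — rule 3 would then fail for every completion. It is NOUN.
Word 4 cannot be ADJ — rule 3 would then fail for every completion. It is NOUN.
The only consistent sequence is: CONJ DET NOUN NOUN NOUN.
Rule-by-rule: rule 1 ok; rule 2 ok; rule 3 ok; rule 4 ok.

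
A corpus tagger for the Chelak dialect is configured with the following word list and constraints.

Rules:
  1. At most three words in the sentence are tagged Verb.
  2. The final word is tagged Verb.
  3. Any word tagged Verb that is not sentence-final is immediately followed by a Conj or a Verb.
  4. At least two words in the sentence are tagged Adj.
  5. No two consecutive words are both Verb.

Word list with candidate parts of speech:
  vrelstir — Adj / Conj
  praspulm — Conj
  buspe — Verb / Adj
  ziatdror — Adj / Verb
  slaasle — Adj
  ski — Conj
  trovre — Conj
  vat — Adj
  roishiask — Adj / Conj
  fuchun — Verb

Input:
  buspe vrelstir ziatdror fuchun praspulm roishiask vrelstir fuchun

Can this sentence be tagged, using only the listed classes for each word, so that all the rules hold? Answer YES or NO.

Candidates per position — 1:buspe {Verb,Adj}; 2:vrelstir {Adj,Conj}; 3:ziatdror {Adj,Verb}; 4:fuchun {Verb}; 5:praspulm {Conj}; 6:roishiask {Adj,Conj}; 7:vrelstir {Adj,Conj}; 8:fuchun {Verb}.
One satisfying assignment: Verb Conj Adj Verb Conj Adj Conj Verb.
Rule-by-rule: rule 1 satisfied; rule 2 satisfied; rule 3 satisfied; rule 4 satisfied; rule 5 satisfied.

YES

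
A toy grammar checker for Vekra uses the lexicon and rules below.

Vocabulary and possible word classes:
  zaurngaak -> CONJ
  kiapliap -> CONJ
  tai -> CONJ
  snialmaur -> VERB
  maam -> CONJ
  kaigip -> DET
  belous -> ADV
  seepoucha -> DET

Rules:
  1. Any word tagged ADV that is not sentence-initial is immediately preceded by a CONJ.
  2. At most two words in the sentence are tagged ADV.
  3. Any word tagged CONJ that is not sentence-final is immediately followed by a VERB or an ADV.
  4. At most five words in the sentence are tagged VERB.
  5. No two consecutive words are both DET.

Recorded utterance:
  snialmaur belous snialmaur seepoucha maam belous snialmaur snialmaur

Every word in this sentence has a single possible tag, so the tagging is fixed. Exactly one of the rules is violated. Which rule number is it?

Fixed tagging: VERB ADV VERB DET CONJ ADV VERB VERB.
Checking each rule: R1 ✗, R2 ✓, R3 ✓, R4 ✓, R5 ✓.
Only rule 1 fails.

1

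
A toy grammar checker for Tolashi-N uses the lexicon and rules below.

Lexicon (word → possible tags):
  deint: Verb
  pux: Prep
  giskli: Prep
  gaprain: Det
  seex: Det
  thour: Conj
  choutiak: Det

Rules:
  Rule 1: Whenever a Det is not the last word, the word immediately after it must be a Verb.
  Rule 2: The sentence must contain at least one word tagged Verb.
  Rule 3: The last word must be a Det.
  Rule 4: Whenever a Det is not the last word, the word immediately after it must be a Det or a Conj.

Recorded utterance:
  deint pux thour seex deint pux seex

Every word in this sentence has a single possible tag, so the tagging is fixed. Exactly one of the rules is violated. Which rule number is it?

4

Fixed tagging: Verb Prep Conj Det Verb Prep Det.
Rule check: R1 ok, R2 ok, R3 ok, R4 fails.
Only rule 4 fails.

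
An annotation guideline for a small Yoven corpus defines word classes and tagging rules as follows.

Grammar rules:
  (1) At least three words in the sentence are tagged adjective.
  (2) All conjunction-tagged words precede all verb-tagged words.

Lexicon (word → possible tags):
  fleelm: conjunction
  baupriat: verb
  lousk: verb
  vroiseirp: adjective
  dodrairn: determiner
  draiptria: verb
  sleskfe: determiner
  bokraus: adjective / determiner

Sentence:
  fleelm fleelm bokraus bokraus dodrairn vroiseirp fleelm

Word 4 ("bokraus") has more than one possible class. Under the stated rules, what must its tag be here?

Candidates per position — 1:fleelm {conjunction}; 2:fleelm {conjunction}; 3:bokraus {adjective,determiner}; 4:bokraus {adjective,determiner}; 5:dodrairn {determiner}; 6:vroiseirp {adjective}; 7:fleelm {conjunction}.
Word 3 cannot be determiner — rule 1 would then fail for every completion. It is adjective.
Word 4 cannot be determiner — rule 1 would then fail for every completion. It is adjective.
The only consistent sequence is: conjunction conjunction adjective adjective determiner adjective conjunction.
Rule-by-rule: rule 1 holds; rule 2 holds.

adjective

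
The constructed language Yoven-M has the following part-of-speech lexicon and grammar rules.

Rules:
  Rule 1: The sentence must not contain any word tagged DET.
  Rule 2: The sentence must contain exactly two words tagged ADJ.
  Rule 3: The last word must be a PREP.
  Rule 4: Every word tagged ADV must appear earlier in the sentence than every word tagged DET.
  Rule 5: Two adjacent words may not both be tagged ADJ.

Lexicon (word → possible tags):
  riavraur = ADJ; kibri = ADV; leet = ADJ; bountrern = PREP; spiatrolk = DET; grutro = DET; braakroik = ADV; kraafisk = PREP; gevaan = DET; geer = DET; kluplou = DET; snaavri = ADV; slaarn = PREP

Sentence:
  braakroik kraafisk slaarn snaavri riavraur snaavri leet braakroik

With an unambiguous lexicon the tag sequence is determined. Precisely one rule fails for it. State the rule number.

Fixed tagging: ADV PREP PREP ADV ADJ ADV ADJ ADV.
Applying the rules: R1 ok, R2 ok, R3 fails, R4 ok, R5 ok.
Only rule 3 fails.

3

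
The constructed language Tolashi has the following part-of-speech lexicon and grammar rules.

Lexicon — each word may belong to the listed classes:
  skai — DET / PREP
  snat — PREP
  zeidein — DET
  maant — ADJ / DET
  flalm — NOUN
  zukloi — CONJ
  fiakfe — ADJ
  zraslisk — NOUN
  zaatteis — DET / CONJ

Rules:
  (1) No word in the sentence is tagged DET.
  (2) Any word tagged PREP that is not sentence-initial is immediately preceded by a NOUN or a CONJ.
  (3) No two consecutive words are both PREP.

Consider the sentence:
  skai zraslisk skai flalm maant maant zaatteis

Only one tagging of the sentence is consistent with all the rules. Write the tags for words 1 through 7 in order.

Candidates per position — 1:skai {DET,PREP}; 2:zraslisk {NOUN}; 3:skai {DET,PREP}; 4:flalm {NOUN}; 5:maant {ADJ,DET}; 6:maant {ADJ,DET}; 7:zaatteis {DET,CONJ}.
If word 1 were DET, no tagging could satisfy rule 1; so word 1 is PREP.
If word 3 were DET, no tagging could satisfy rule 1; so word 3 is PREP.
If word 5 were DET, no tagging could satisfy rule 1; so word 5 is ADJ.
If word 6 were DET, no tagging could satisfy rule 1; so word 6 is ADJ.
If word 7 were DET, no tagging could satisfy rule 1; so word 7 is CONJ.
The unique satisfying tagging is: PREP NOUN PREP NOUN ADJ ADJ CONJ.
Check: rule 1 ✓; rule 2 ✓; rule 3 ✓.

PREP NOUN PREP NOUN ADJ ADJ CONJ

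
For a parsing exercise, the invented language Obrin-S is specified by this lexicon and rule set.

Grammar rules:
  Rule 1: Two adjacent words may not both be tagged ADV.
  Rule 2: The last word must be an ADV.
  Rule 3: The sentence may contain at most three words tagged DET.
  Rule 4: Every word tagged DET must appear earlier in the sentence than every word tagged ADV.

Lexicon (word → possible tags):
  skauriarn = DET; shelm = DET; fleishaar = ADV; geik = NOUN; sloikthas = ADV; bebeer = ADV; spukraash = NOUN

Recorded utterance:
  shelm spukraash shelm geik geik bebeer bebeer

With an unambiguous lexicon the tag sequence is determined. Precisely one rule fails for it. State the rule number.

Fixed tagging: DET NOUN DET NOUN NOUN ADV ADV.
Checking each rule: R1 violated, R2 holds, R3 holds, R4 holds.
Only rule 1 fails.

1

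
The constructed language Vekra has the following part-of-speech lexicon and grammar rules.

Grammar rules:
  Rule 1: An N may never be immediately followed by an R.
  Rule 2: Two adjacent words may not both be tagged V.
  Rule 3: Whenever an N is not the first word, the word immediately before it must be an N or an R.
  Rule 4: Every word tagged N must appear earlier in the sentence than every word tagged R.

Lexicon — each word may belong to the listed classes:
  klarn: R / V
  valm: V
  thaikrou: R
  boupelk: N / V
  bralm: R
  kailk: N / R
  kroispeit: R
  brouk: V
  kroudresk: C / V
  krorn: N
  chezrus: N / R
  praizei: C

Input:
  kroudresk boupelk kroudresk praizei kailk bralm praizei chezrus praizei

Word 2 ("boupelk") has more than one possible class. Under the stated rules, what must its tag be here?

Candidates per position — 1:kroudresk {C,V}; 2:boupelk {N,V}; 3:kroudresk {C,V}; 4:praizei {C}; 5:kailk {N,R}; 6:bralm {R}; 7:praizei {C}; 8:chezrus {N,R}; 9:praizei {C}.
If word 2 were N, no tagging could satisfy rule 3; so word 2 is V.
If word 3 were V, no tagging could satisfy rule 2; so word 3 is C.
If word 5 were N, no tagging could satisfy rule 1; so word 5 is R.
If word 8 were N, no tagging could satisfy rule 3; so word 8 is R.
If word 1 were V, no tagging could satisfy rule 2; so word 1 is C.
The unique satisfying tagging is: C V C C R R C R C.
Check: rule 1 ok; rule 2 ok; rule 3 ok; rule 4 ok.

V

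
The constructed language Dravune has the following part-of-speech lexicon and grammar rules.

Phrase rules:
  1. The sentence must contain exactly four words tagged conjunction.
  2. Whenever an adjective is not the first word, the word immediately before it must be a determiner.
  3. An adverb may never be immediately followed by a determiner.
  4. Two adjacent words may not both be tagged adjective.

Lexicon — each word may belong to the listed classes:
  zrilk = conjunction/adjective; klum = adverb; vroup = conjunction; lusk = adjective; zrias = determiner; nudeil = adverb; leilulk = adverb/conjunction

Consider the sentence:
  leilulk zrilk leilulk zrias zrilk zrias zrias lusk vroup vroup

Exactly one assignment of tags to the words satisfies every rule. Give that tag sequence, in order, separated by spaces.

adverb conjunction conjunction determiner adjective determiner determiner adjective conjunction conjunction

Candidates per position — 1:leilulk {adverb,conjunction}; 2:zrilk {conjunction,adjective}; 3:leilulk {adverb,conjunction}; 4:zrias {determiner}; 5:zrilk {conjunction,adjective}; 6:zrias {determiner}; 7:zrias {determiner}; 8:lusk {adjective}; 9:vroup {conjunction}; 10:vroup {conjunction}.
If word 2 were adjective, no tagging could satisfy rule 2; so word 2 is conjunction.
If word 3 were adverb, no tagging could satisfy rule 3; so word 3 is conjunction.
If word 5 were conjunction, no tagging could satisfy rule 1; so word 5 is adjective.
If word 1 were conjunction, no tagging could satisfy rule 1; so word 1 is adverb.
That leaves exactly one tagging: adverb conjunction conjunction determiner adjective determiner determiner adjective conjunction conjunction.
Verifying each rule — rule 1 satisfied; rule 2 satisfied; rule 3 satisfied; rule 4 satisfied.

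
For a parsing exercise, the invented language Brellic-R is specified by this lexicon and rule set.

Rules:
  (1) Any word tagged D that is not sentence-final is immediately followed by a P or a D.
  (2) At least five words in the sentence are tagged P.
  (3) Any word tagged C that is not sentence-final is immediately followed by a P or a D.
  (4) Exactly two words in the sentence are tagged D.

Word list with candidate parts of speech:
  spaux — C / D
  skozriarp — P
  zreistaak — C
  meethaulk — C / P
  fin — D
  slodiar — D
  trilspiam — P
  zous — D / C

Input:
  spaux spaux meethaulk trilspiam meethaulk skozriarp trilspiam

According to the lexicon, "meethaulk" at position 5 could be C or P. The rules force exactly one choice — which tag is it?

Candidates per position — 1:spaux {C,D}; 2:spaux {C,D}; 3:meethaulk {C,P}; 4:trilspiam {P}; 5:meethaulk {C,P}; 6:skozriarp {P}; 7:trilspiam {P}.
Position 1: C is ruled out by rule 4; that leaves D.
Position 2: C is ruled out by rule 1; that leaves D.
Position 3: C is ruled out by rule 1; that leaves P.
Position 5: C is ruled out by rule 2; that leaves P.
So the tagging must be: D D P P P P P.
Check: rule 1 holds; rule 2 holds; rule 3 holds; rule 4 holds.

P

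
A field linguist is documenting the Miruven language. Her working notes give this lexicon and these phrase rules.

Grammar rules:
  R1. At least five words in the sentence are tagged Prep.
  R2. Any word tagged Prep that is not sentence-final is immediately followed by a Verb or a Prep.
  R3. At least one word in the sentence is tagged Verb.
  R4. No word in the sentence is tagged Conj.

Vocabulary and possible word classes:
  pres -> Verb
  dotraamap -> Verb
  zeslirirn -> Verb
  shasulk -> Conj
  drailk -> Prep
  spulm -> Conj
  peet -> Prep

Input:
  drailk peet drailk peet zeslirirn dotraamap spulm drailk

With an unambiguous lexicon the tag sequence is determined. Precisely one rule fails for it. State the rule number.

Fixed tagging: Prep Prep Prep Prep Verb Verb Conj Prep.
Applying the rules: R1 ✓, R2 ✓, R3 ✓, R4 ✗.
Only rule 4 fails.

4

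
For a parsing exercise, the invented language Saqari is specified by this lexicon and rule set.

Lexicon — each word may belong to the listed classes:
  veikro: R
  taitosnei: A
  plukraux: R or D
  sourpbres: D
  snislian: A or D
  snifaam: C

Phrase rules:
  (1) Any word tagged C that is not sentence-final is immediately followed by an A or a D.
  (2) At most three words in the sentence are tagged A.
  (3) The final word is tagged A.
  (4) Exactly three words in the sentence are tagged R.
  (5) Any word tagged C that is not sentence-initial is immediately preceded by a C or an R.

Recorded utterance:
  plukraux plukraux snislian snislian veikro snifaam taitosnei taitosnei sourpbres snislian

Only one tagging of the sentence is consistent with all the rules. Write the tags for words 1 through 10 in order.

R R D D R C A A D A

Candidates per position — 1:plukraux {R,D}; 2:plukraux {R,D}; 3:snislian {A,D}; 4:snislian {A,D}; 5:veikro {R}; 6:snifaam {C}; 7:taitosnei {A}; 8:taitosnei {A}; 9:sourpbres {D}; 10:snislian {A,D}.
If word 1 were D, no tagging could satisfy rule 4; so word 1 is R.
If word 2 were D, no tagging could satisfy rule 4; so word 2 is R.
If word 10 were D, no tagging could satisfy rule 3; so word 10 is A.
If word 3 were A, no tagging could satisfy rule 2; so word 3 is D.
If word 4 were A, no tagging could satisfy rule 2; so word 4 is D.
The unique satisfying tagging is: R R D D R C A A D A.
Check: rule 1 holds; rule 2 holds; rule 3 holds; rule 4 holds; rule 5 holds.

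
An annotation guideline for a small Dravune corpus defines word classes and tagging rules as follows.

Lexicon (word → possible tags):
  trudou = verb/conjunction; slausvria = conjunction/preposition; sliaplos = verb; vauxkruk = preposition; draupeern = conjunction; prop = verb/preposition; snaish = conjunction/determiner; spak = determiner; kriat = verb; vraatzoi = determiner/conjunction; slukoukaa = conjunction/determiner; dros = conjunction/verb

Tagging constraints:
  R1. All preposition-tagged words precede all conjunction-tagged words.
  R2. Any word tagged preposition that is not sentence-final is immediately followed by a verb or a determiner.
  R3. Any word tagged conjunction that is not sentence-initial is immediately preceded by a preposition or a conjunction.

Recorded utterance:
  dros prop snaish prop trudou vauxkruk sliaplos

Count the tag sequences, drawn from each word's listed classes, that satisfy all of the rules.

4

Candidates per position — 1:dros {conjunction,verb}; 2:prop {verb,preposition}; 3:snaish {conjunction,determiner}; 4:prop {verb,preposition}; 5:trudou {verb,conjunction}; 6:vauxkruk {preposition}; 7:sliaplos {verb}.
There are 32 candidate sequences in total.
The sequences that satisfy every rule: verb verb determiner verb verb preposition verb; verb verb determiner preposition verb preposition verb; verb preposition determiner verb verb preposition verb; verb preposition determiner preposition verb preposition verb.
Count = 4.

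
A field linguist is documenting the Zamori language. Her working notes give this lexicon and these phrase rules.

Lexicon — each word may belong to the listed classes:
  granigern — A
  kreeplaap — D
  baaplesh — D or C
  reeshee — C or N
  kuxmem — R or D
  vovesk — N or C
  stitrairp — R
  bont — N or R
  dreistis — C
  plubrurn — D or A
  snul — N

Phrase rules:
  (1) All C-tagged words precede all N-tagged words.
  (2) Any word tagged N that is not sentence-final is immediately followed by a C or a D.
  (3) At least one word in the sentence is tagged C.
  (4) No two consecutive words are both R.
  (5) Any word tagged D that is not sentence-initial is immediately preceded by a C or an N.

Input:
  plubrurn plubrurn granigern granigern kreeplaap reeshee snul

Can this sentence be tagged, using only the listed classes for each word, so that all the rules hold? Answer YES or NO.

Candidates per position — 1:plubrurn {D,A}; 2:plubrurn {D,A}; 3:granigern {A}; 4:granigern {A}; 5:kreeplaap {D}; 6:reeshee {C,N}; 7:snul {N}.
Rule 5 cannot be satisfied by any choice of tags from the lexicon.
So there is no consistent tagging.

NO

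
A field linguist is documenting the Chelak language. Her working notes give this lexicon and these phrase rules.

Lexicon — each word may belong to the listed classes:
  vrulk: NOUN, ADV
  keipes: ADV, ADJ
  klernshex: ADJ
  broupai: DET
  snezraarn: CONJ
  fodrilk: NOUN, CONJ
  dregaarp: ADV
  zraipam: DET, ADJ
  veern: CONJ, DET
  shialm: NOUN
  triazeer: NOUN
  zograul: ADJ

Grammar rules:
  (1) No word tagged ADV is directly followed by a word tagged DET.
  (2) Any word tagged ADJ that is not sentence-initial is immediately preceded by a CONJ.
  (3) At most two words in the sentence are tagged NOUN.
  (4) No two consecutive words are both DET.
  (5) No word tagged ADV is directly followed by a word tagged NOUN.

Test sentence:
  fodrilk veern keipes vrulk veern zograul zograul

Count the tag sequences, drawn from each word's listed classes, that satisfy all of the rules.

Candidates per position — 1:fodrilk {NOUN,CONJ}; 2:veern {CONJ,DET}; 3:keipes {ADV,ADJ}; 4:vrulk {NOUN,ADV}; 5:veern {CONJ,DET}; 6:zograul {ADJ}; 7:zograul {ADJ}.
There are 32 candidate sequences in total.
Rule 2 cannot be satisfied by any choice of tags from the lexicon.
So there is no consistent tagging.
Count = 0.

0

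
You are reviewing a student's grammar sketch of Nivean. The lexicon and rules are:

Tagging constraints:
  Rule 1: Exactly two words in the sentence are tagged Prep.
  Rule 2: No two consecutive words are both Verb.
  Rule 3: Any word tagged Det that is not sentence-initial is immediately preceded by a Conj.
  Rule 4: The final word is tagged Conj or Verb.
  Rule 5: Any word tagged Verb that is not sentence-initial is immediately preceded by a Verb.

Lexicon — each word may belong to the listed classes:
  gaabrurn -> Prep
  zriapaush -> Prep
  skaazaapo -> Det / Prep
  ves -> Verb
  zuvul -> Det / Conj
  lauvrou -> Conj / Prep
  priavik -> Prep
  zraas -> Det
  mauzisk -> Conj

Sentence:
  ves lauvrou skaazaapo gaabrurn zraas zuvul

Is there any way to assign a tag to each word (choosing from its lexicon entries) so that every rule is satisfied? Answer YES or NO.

Candidates per position — 1:ves {Verb}; 2:lauvrou {Conj,Prep}; 3:skaazaapo {Det,Prep}; 4:gaabrurn {Prep}; 5:zraas {Det}; 6:zuvul {Det,Conj}.
Rule 3 cannot be satisfied by any choice of tags from the lexicon.
So there is no consistent tagging.

NO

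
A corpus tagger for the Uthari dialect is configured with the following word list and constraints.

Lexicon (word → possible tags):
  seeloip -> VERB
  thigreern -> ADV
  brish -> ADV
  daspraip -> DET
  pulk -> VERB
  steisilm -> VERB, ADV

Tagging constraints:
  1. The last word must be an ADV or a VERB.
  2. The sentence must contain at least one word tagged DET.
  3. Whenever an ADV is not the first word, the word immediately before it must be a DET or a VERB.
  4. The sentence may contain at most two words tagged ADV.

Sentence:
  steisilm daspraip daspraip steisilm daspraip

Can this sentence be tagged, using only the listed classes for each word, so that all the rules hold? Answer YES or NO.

NO

Candidates per position — 1:steisilm {VERB,ADV}; 2:daspraip {DET}; 3:daspraip {DET}; 4:steisilm {VERB,ADV}; 5:daspraip {DET}.
Rule 1 cannot be satisfied by any choice of tags from the lexicon.
So there is no consistent tagging.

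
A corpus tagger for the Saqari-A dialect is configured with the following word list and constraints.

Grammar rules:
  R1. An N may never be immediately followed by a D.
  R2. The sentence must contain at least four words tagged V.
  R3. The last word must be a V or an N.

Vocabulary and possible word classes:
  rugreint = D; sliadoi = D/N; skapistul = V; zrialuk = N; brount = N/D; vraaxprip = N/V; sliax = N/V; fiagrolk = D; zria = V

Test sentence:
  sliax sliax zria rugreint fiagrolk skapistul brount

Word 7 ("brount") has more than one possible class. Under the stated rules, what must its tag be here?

Candidates per position — 1:sliax {N,V}; 2:sliax {N,V}; 3:zria {V}; 4:rugreint {D}; 5:fiagrolk {D}; 6:skapistul {V}; 7:brount {N,D}.
If word 1 were N, no tagging could satisfy rule 2; so word 1 is V.
If word 2 were N, no tagging could satisfy rule 2; so word 2 is V.
If word 7 were D, no tagging could satisfy rule 3; so word 7 is N.
So the tagging must be: V V V D D V N.
Checking: rule 1 holds; rule 2 holds; rule 3 holds.

N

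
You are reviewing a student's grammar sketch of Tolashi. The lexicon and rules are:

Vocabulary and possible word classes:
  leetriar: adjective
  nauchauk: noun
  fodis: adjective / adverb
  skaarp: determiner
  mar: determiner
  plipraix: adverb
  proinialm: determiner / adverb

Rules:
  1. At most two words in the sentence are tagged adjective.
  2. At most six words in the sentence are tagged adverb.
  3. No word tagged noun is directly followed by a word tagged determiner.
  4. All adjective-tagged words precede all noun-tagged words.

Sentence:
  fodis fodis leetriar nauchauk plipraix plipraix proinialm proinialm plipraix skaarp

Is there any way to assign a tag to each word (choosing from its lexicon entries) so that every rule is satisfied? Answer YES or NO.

YES

Candidates per position — 1:fodis {adjective,adverb}; 2:fodis {adjective,adverb}; 3:leetriar {adjective}; 4:nauchauk {noun}; 5:plipraix {adverb}; 6:plipraix {adverb}; 7:proinialm {determiner,adverb}; 8:proinialm {determiner,adverb}; 9:plipraix {adverb}; 10:skaarp {determiner}.
One satisfying assignment: adjective adverb adjective noun adverb adverb adverb adverb adverb determiner.
Check: rule 1 holds; rule 2 holds; rule 3 holds; rule 4 holds.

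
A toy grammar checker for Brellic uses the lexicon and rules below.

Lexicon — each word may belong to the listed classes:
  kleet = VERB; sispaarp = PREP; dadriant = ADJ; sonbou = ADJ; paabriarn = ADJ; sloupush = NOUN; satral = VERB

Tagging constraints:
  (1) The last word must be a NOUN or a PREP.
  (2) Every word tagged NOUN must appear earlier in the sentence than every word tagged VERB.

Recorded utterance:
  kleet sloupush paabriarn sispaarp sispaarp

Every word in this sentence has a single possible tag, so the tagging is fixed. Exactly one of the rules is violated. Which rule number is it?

2

Fixed tagging: VERB NOUN ADJ PREP PREP.
Checking each rule: R1 ok, R2 fails.
Only rule 2 fails.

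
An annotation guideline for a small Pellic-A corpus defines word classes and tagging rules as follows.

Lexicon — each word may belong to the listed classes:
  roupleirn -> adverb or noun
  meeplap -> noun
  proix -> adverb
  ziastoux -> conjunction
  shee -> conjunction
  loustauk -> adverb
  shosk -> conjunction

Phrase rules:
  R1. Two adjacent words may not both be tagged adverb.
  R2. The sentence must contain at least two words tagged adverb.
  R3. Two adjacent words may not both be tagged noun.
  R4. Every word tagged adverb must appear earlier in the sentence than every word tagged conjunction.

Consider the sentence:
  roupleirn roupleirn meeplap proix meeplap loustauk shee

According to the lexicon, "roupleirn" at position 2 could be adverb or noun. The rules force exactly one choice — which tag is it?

adverb

Candidates per position — 1:roupleirn {adverb,noun}; 2:roupleirn {adverb,noun}; 3:meeplap {noun}; 4:proix {adverb}; 5:meeplap {noun}; 6:loustauk {adverb}; 7:shee {conjunction}.
Word 2 cannot be noun — rule 3 would then fail for every completion. It is adverb.
Word 1 cannot be adverb — rule 1 would then fail for every completion. It is noun.
That leaves exactly one tagging: noun adverb noun adverb noun adverb conjunction.
Rule-by-rule: rule 1 ok; rule 2 ok; rule 3 ok; rule 4 ok.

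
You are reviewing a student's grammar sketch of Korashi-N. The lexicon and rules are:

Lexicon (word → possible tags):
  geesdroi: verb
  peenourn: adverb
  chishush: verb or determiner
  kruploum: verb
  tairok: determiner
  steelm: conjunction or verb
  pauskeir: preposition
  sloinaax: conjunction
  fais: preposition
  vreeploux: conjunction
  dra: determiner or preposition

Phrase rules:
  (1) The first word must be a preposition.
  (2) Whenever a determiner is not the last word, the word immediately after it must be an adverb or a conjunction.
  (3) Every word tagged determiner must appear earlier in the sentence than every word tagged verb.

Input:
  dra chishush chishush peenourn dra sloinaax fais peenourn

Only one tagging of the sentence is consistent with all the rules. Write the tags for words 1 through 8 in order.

preposition verb verb adverb preposition conjunction preposition adverb

Candidates per position — 1:dra {determiner,preposition}; 2:chishush {verb,determiner}; 3:chishush {verb,determiner}; 4:peenourn {adverb}; 5:dra {determiner,preposition}; 6:sloinaax {conjunction}; 7:fais {preposition}; 8:peenourn {adverb}.
At position 1, choosing determiner makes rule 1 impossible to satisfy; hence preposition.
At position 2, choosing determiner makes rule 2 impossible to satisfy; hence verb.
At position 3, choosing determiner makes rule 3 impossible to satisfy; hence verb.
At position 5, choosing determiner makes rule 3 impossible to satisfy; hence preposition.
The only consistent sequence is: preposition verb verb adverb preposition conjunction preposition adverb.
Checking: rule 1 satisfied; rule 2 satisfied; rule 3 satisfied.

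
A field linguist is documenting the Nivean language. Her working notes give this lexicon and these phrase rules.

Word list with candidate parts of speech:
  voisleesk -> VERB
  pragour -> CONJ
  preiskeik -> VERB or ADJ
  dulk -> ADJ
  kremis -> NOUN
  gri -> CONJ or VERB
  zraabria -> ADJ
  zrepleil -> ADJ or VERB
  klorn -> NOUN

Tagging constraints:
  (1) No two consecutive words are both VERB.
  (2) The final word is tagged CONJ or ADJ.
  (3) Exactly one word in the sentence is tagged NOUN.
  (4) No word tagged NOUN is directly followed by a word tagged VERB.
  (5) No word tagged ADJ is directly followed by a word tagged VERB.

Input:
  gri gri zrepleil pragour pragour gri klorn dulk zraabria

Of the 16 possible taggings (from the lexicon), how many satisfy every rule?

Candidates per position — 1:gri {CONJ,VERB}; 2:gri {CONJ,VERB}; 3:zrepleil {ADJ,VERB}; 4:pragour {CONJ}; 5:pragour {CONJ}; 6:gri {CONJ,VERB}; 7:klorn {NOUN}; 8:dulk {ADJ}; 9:zraabria {ADJ}.
There are 16 candidate sequences in total.
Checking each against the rules leaves 10 sequences.
Count = 10.

10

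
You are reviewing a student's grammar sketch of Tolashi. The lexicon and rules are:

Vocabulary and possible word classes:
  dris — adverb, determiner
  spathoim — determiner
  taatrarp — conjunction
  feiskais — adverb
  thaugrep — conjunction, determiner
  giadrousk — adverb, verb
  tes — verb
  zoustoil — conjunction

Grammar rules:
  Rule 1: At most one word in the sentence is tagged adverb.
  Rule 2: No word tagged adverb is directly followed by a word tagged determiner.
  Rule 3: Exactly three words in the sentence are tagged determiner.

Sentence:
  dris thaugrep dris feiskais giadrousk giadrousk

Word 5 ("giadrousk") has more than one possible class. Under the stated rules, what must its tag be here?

Candidates per position — 1:dris {adverb,determiner}; 2:thaugrep {conjunction,determiner}; 3:dris {adverb,determiner}; 4:feiskais {adverb}; 5:giadrousk {adverb,verb}; 6:giadrousk {adverb,verb}.
Word 1 cannot be adverb — rule 1 would then fail for every completion. It is determiner.
Word 2 cannot be conjunction — rule 3 would then fail for every completion. It is determiner.
Word 3 cannot be adverb — rule 1 would then fail for every completion. It is determiner.
Word 5 cannot be adverb — rule 1 would then fail for every completion. It is verb.
Word 6 cannot be adverb — rule 1 would then fail for every completion. It is verb.
So the tagging must be: determiner determiner determiner adverb verb verb.
Rule-by-rule: rule 1 ok; rule 2 ok; rule 3 ok.

verb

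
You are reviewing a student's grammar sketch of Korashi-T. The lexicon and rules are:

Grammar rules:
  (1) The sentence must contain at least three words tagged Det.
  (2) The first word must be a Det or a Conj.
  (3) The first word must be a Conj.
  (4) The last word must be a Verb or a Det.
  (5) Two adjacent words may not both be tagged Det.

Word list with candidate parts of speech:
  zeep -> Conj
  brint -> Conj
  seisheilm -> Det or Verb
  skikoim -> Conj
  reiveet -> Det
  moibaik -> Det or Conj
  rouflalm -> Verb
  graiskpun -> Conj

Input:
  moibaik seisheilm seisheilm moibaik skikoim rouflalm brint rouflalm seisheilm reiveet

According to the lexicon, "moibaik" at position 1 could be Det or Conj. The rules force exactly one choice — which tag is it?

Candidates per position — 1:moibaik {Det,Conj}; 2:seisheilm {Det,Verb}; 3:seisheilm {Det,Verb}; 4:moibaik {Det,Conj}; 5:skikoim {Conj}; 6:rouflalm {Verb}; 7:brint {Conj}; 8:rouflalm {Verb}; 9:seisheilm {Det,Verb}; 10:reiveet {Det}.
Position 1: Det is ruled out by rule 3; that leaves Conj.
Position 9: Det is ruled out by rule 5; that leaves Verb.
The remaining ambiguous positions (2, 3, 4) are resolved jointly — only one combination satisfies every rule.
That leaves exactly one tagging: Conj Det Verb Det Conj Verb Conj Verb Verb Det.
Check: rule 1 holds; rule 2 holds; rule 3 holds; rule 4 holds; rule 5 holds.

Conj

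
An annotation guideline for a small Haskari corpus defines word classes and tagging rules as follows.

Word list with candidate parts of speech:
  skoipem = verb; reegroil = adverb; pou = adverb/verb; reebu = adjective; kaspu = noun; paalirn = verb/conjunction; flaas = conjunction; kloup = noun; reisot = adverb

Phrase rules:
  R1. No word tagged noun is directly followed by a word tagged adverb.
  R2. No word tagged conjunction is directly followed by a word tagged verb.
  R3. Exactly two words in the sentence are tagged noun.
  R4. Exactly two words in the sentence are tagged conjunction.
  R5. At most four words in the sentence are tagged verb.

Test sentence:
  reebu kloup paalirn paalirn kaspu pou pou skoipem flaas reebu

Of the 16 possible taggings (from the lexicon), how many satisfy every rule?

Candidates per position — 1:reebu {adjective}; 2:kloup {noun}; 3:paalirn {verb,conjunction}; 4:paalirn {verb,conjunction}; 5:kaspu {noun}; 6:pou {adverb,verb}; 7:pou {adverb,verb}; 8:skoipem {verb}; 9:flaas {conjunction}; 10:reebu {adjective}.
There are 16 candidate sequences in total.
The sequences that satisfy every rule: adjective noun verb conjunction noun verb adverb verb conjunction adjective; adjective noun verb conjunction noun verb verb verb conjunction adjective.
Count = 2.

2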